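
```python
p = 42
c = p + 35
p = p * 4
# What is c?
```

Trace (tracking c):
p = 42  # -> p = 42
c = p + 35  # -> c = 77
p = p * 4  # -> p = 168

Answer: 77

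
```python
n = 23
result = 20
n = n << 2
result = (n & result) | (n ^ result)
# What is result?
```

Trace (tracking result):
n = 23  # -> n = 23
result = 20  # -> result = 20
n = n << 2  # -> n = 92
result = n & result | n ^ result  # -> result = 92

Answer: 92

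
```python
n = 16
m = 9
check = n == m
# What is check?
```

Answer: False

Derivation:
Trace (tracking check):
n = 16  # -> n = 16
m = 9  # -> m = 9
check = n == m  # -> check = False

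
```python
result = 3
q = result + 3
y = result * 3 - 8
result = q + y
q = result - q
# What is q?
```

Trace (tracking q):
result = 3  # -> result = 3
q = result + 3  # -> q = 6
y = result * 3 - 8  # -> y = 1
result = q + y  # -> result = 7
q = result - q  # -> q = 1

Answer: 1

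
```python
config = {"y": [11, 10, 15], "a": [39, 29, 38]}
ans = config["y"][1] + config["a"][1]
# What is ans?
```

Trace (tracking ans):
config = {'y': [11, 10, 15], 'a': [39, 29, 38]}  # -> config = {'y': [11, 10, 15], 'a': [39, 29, 38]}
ans = config['y'][1] + config['a'][1]  # -> ans = 39

Answer: 39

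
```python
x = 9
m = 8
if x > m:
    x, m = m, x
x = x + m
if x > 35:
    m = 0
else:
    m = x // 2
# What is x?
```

Trace (tracking x):
x = 9  # -> x = 9
m = 8  # -> m = 8
if x > m:  # condition is True
    x, m = (m, x)  # -> x = 8, m = 9
x = x + m  # -> x = 17
if x > 35:  # condition is False
else:
    m = x // 2  # -> m = 8

Answer: 17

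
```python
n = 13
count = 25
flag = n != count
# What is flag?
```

Trace (tracking flag):
n = 13  # -> n = 13
count = 25  # -> count = 25
flag = n != count  # -> flag = True

Answer: True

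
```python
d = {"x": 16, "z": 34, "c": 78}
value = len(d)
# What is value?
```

Trace (tracking value):
d = {'x': 16, 'z': 34, 'c': 78}  # -> d = {'x': 16, 'z': 34, 'c': 78}
value = len(d)  # -> value = 3

Answer: 3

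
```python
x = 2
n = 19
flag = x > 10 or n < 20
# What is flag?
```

Answer: True

Derivation:
Trace (tracking flag):
x = 2  # -> x = 2
n = 19  # -> n = 19
flag = x > 10 or n < 20  # -> flag = True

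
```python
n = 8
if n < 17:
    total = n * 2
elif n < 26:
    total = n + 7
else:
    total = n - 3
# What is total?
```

Trace (tracking total):
n = 8  # -> n = 8
if n < 17:  # condition is True
    total = n * 2  # -> total = 16

Answer: 16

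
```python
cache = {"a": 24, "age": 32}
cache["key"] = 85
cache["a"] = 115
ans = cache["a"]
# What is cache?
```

Answer: {'a': 115, 'age': 32, 'key': 85}

Derivation:
Trace (tracking cache):
cache = {'a': 24, 'age': 32}  # -> cache = {'a': 24, 'age': 32}
cache['key'] = 85  # -> cache = {'a': 24, 'age': 32, 'key': 85}
cache['a'] = 115  # -> cache = {'a': 115, 'age': 32, 'key': 85}
ans = cache['a']  # -> ans = 115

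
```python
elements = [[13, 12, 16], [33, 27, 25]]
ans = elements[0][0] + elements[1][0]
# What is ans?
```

Answer: 46

Derivation:
Trace (tracking ans):
elements = [[13, 12, 16], [33, 27, 25]]  # -> elements = [[13, 12, 16], [33, 27, 25]]
ans = elements[0][0] + elements[1][0]  # -> ans = 46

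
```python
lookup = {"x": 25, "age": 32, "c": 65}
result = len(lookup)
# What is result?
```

Answer: 3

Derivation:
Trace (tracking result):
lookup = {'x': 25, 'age': 32, 'c': 65}  # -> lookup = {'x': 25, 'age': 32, 'c': 65}
result = len(lookup)  # -> result = 3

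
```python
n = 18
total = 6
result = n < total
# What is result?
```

Answer: False

Derivation:
Trace (tracking result):
n = 18  # -> n = 18
total = 6  # -> total = 6
result = n < total  # -> result = False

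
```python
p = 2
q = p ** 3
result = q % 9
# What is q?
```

Answer: 8

Derivation:
Trace (tracking q):
p = 2  # -> p = 2
q = p ** 3  # -> q = 8
result = q % 9  # -> result = 8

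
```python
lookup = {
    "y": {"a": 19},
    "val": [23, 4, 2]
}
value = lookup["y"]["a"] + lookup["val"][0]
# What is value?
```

Answer: 42

Derivation:
Trace (tracking value):
lookup = {'y': {'a': 19}, 'val': [23, 4, 2]}  # -> lookup = {'y': {'a': 19}, 'val': [23, 4, 2]}
value = lookup['y']['a'] + lookup['val'][0]  # -> value = 42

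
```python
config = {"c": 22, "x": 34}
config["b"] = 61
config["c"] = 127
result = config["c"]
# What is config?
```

Trace (tracking config):
config = {'c': 22, 'x': 34}  # -> config = {'c': 22, 'x': 34}
config['b'] = 61  # -> config = {'c': 22, 'x': 34, 'b': 61}
config['c'] = 127  # -> config = {'c': 127, 'x': 34, 'b': 61}
result = config['c']  # -> result = 127

Answer: {'c': 127, 'x': 34, 'b': 61}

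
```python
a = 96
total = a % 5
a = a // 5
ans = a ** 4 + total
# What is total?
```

Answer: 1

Derivation:
Trace (tracking total):
a = 96  # -> a = 96
total = a % 5  # -> total = 1
a = a // 5  # -> a = 19
ans = a ** 4 + total  # -> ans = 130322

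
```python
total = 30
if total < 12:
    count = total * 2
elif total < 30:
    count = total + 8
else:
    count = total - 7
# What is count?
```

Trace (tracking count):
total = 30  # -> total = 30
if total < 12:  # condition is False
elif total < 30:  # condition is False
else:
    count = total - 7  # -> count = 23

Answer: 23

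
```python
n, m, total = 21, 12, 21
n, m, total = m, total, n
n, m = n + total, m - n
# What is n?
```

Answer: 33

Derivation:
Trace (tracking n):
n, m, total = (21, 12, 21)  # -> n = 21, m = 12, total = 21
n, m, total = (m, total, n)  # -> n = 12, m = 21, total = 21
n, m = (n + total, m - n)  # -> n = 33, m = 9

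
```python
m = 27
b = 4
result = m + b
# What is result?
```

Trace (tracking result):
m = 27  # -> m = 27
b = 4  # -> b = 4
result = m + b  # -> result = 31

Answer: 31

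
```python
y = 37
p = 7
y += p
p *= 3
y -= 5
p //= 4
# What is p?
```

Answer: 5

Derivation:
Trace (tracking p):
y = 37  # -> y = 37
p = 7  # -> p = 7
y += p  # -> y = 44
p *= 3  # -> p = 21
y -= 5  # -> y = 39
p //= 4  # -> p = 5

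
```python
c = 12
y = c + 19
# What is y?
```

Trace (tracking y):
c = 12  # -> c = 12
y = c + 19  # -> y = 31

Answer: 31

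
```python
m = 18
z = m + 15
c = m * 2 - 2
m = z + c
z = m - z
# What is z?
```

Trace (tracking z):
m = 18  # -> m = 18
z = m + 15  # -> z = 33
c = m * 2 - 2  # -> c = 34
m = z + c  # -> m = 67
z = m - z  # -> z = 34

Answer: 34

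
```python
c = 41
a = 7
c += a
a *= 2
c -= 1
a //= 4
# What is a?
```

Answer: 3

Derivation:
Trace (tracking a):
c = 41  # -> c = 41
a = 7  # -> a = 7
c += a  # -> c = 48
a *= 2  # -> a = 14
c -= 1  # -> c = 47
a //= 4  # -> a = 3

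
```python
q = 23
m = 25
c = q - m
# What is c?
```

Trace (tracking c):
q = 23  # -> q = 23
m = 25  # -> m = 25
c = q - m  # -> c = -2

Answer: -2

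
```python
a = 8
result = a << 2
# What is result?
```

Trace (tracking result):
a = 8  # -> a = 8
result = a << 2  # -> result = 32

Answer: 32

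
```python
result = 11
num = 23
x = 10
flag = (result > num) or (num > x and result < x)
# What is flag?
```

Answer: False

Derivation:
Trace (tracking flag):
result = 11  # -> result = 11
num = 23  # -> num = 23
x = 10  # -> x = 10
flag = result > num or (num > x and result < x)  # -> flag = False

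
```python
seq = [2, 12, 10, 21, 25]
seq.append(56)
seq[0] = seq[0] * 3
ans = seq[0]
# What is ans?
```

Trace (tracking ans):
seq = [2, 12, 10, 21, 25]  # -> seq = [2, 12, 10, 21, 25]
seq.append(56)  # -> seq = [2, 12, 10, 21, 25, 56]
seq[0] = seq[0] * 3  # -> seq = [6, 12, 10, 21, 25, 56]
ans = seq[0]  # -> ans = 6

Answer: 6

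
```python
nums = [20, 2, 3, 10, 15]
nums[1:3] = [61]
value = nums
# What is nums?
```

Trace (tracking nums):
nums = [20, 2, 3, 10, 15]  # -> nums = [20, 2, 3, 10, 15]
nums[1:3] = [61]  # -> nums = [20, 61, 10, 15]
value = nums  # -> value = [20, 61, 10, 15]

Answer: [20, 61, 10, 15]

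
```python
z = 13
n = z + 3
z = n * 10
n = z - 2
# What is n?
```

Trace (tracking n):
z = 13  # -> z = 13
n = z + 3  # -> n = 16
z = n * 10  # -> z = 160
n = z - 2  # -> n = 158

Answer: 158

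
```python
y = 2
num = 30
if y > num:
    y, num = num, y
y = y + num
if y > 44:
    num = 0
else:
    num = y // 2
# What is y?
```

Trace (tracking y):
y = 2  # -> y = 2
num = 30  # -> num = 30
if y > num:  # condition is False
y = y + num  # -> y = 32
if y > 44:  # condition is False
else:
    num = y // 2  # -> num = 16

Answer: 32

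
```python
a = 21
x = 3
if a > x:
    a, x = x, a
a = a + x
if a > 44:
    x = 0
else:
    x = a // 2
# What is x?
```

Answer: 12

Derivation:
Trace (tracking x):
a = 21  # -> a = 21
x = 3  # -> x = 3
if a > x:  # condition is True
    a, x = (x, a)  # -> a = 3, x = 21
a = a + x  # -> a = 24
if a > 44:  # condition is False
else:
    x = a // 2  # -> x = 12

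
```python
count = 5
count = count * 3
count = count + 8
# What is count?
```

Answer: 23

Derivation:
Trace (tracking count):
count = 5  # -> count = 5
count = count * 3  # -> count = 15
count = count + 8  # -> count = 23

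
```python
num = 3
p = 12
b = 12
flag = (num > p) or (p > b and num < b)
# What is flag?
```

Trace (tracking flag):
num = 3  # -> num = 3
p = 12  # -> p = 12
b = 12  # -> b = 12
flag = num > p or (p > b and num < b)  # -> flag = False

Answer: False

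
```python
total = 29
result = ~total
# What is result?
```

Answer: -30

Derivation:
Trace (tracking result):
total = 29  # -> total = 29
result = ~total  # -> result = -30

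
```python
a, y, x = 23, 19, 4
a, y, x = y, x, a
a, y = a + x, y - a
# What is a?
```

Trace (tracking a):
a, y, x = (23, 19, 4)  # -> a = 23, y = 19, x = 4
a, y, x = (y, x, a)  # -> a = 19, y = 4, x = 23
a, y = (a + x, y - a)  # -> a = 42, y = -15

Answer: 42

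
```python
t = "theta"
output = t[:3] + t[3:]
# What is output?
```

Answer: 'theta'

Derivation:
Trace (tracking output):
t = 'theta'  # -> t = 'theta'
output = t[:3] + t[3:]  # -> output = 'theta'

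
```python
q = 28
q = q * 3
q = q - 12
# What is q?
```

Answer: 72

Derivation:
Trace (tracking q):
q = 28  # -> q = 28
q = q * 3  # -> q = 84
q = q - 12  # -> q = 72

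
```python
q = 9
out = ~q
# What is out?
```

Trace (tracking out):
q = 9  # -> q = 9
out = ~q  # -> out = -10

Answer: -10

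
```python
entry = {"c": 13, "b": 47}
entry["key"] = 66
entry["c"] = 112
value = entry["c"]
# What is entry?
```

Answer: {'c': 112, 'b': 47, 'key': 66}

Derivation:
Trace (tracking entry):
entry = {'c': 13, 'b': 47}  # -> entry = {'c': 13, 'b': 47}
entry['key'] = 66  # -> entry = {'c': 13, 'b': 47, 'key': 66}
entry['c'] = 112  # -> entry = {'c': 112, 'b': 47, 'key': 66}
value = entry['c']  # -> value = 112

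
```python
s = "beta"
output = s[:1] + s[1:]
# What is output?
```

Answer: 'beta'

Derivation:
Trace (tracking output):
s = 'beta'  # -> s = 'beta'
output = s[:1] + s[1:]  # -> output = 'beta'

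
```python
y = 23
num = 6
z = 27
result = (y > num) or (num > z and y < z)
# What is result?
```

Answer: True

Derivation:
Trace (tracking result):
y = 23  # -> y = 23
num = 6  # -> num = 6
z = 27  # -> z = 27
result = y > num or (num > z and y < z)  # -> result = True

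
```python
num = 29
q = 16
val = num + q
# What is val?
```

Trace (tracking val):
num = 29  # -> num = 29
q = 16  # -> q = 16
val = num + q  # -> val = 45

Answer: 45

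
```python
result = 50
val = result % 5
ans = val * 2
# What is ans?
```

Trace (tracking ans):
result = 50  # -> result = 50
val = result % 5  # -> val = 0
ans = val * 2  # -> ans = 0

Answer: 0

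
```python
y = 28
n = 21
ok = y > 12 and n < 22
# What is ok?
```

Trace (tracking ok):
y = 28  # -> y = 28
n = 21  # -> n = 21
ok = y > 12 and n < 22  # -> ok = True

Answer: True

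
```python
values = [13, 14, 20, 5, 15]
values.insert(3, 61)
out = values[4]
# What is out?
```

Trace (tracking out):
values = [13, 14, 20, 5, 15]  # -> values = [13, 14, 20, 5, 15]
values.insert(3, 61)  # -> values = [13, 14, 20, 61, 5, 15]
out = values[4]  # -> out = 5

Answer: 5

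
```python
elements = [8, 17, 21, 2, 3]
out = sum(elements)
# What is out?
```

Answer: 51

Derivation:
Trace (tracking out):
elements = [8, 17, 21, 2, 3]  # -> elements = [8, 17, 21, 2, 3]
out = sum(elements)  # -> out = 51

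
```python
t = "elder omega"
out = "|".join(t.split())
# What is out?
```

Answer: 'elder|omega'

Derivation:
Trace (tracking out):
t = 'elder omega'  # -> t = 'elder omega'
out = '|'.join(t.split())  # -> out = 'elder|omega'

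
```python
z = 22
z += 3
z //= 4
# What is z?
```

Answer: 6

Derivation:
Trace (tracking z):
z = 22  # -> z = 22
z += 3  # -> z = 25
z //= 4  # -> z = 6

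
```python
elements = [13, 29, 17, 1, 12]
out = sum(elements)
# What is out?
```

Answer: 72

Derivation:
Trace (tracking out):
elements = [13, 29, 17, 1, 12]  # -> elements = [13, 29, 17, 1, 12]
out = sum(elements)  # -> out = 72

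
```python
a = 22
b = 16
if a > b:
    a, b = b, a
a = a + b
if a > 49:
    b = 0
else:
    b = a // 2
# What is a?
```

Trace (tracking a):
a = 22  # -> a = 22
b = 16  # -> b = 16
if a > b:  # condition is True
    a, b = (b, a)  # -> a = 16, b = 22
a = a + b  # -> a = 38
if a > 49:  # condition is False
else:
    b = a // 2  # -> b = 19

Answer: 38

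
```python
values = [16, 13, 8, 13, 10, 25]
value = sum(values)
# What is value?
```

Trace (tracking value):
values = [16, 13, 8, 13, 10, 25]  # -> values = [16, 13, 8, 13, 10, 25]
value = sum(values)  # -> value = 85

Answer: 85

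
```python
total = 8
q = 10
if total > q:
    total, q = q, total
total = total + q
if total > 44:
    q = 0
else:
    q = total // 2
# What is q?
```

Answer: 9

Derivation:
Trace (tracking q):
total = 8  # -> total = 8
q = 10  # -> q = 10
if total > q:  # condition is False
total = total + q  # -> total = 18
if total > 44:  # condition is False
else:
    q = total // 2  # -> q = 9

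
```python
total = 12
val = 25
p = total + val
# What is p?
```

Answer: 37

Derivation:
Trace (tracking p):
total = 12  # -> total = 12
val = 25  # -> val = 25
p = total + val  # -> p = 37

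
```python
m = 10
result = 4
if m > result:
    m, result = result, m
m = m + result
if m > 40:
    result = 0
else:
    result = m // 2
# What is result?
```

Trace (tracking result):
m = 10  # -> m = 10
result = 4  # -> result = 4
if m > result:  # condition is True
    m, result = (result, m)  # -> m = 4, result = 10
m = m + result  # -> m = 14
if m > 40:  # condition is False
else:
    result = m // 2  # -> result = 7

Answer: 7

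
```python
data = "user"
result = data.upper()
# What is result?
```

Trace (tracking result):
data = 'user'  # -> data = 'user'
result = data.upper()  # -> result = 'USER'

Answer: 'USER'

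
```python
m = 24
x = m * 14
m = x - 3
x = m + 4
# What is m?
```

Answer: 333

Derivation:
Trace (tracking m):
m = 24  # -> m = 24
x = m * 14  # -> x = 336
m = x - 3  # -> m = 333
x = m + 4  # -> x = 337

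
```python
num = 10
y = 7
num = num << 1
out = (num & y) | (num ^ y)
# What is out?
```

Answer: 23

Derivation:
Trace (tracking out):
num = 10  # -> num = 10
y = 7  # -> y = 7
num = num << 1  # -> num = 20
out = num & y | num ^ y  # -> out = 23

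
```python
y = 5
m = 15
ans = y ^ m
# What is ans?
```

Answer: 10

Derivation:
Trace (tracking ans):
y = 5  # -> y = 5
m = 15  # -> m = 15
ans = y ^ m  # -> ans = 10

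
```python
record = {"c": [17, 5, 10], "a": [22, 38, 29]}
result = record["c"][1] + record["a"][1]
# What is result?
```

Trace (tracking result):
record = {'c': [17, 5, 10], 'a': [22, 38, 29]}  # -> record = {'c': [17, 5, 10], 'a': [22, 38, 29]}
result = record['c'][1] + record['a'][1]  # -> result = 43

Answer: 43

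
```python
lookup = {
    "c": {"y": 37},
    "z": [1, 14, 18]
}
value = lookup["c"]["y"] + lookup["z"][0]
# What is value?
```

Answer: 38

Derivation:
Trace (tracking value):
lookup = {'c': {'y': 37}, 'z': [1, 14, 18]}  # -> lookup = {'c': {'y': 37}, 'z': [1, 14, 18]}
value = lookup['c']['y'] + lookup['z'][0]  # -> value = 38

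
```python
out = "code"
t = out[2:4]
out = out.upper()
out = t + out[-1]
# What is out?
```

Answer: 'deE'

Derivation:
Trace (tracking out):
out = 'code'  # -> out = 'code'
t = out[2:4]  # -> t = 'de'
out = out.upper()  # -> out = 'CODE'
out = t + out[-1]  # -> out = 'deE'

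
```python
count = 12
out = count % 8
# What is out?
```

Trace (tracking out):
count = 12  # -> count = 12
out = count % 8  # -> out = 4

Answer: 4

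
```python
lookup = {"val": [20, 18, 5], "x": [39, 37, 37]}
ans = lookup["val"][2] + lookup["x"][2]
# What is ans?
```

Answer: 42

Derivation:
Trace (tracking ans):
lookup = {'val': [20, 18, 5], 'x': [39, 37, 37]}  # -> lookup = {'val': [20, 18, 5], 'x': [39, 37, 37]}
ans = lookup['val'][2] + lookup['x'][2]  # -> ans = 42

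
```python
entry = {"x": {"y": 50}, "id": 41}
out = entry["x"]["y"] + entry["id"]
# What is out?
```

Trace (tracking out):
entry = {'x': {'y': 50}, 'id': 41}  # -> entry = {'x': {'y': 50}, 'id': 41}
out = entry['x']['y'] + entry['id']  # -> out = 91

Answer: 91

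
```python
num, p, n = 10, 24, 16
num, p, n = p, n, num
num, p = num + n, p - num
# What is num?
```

Answer: 34

Derivation:
Trace (tracking num):
num, p, n = (10, 24, 16)  # -> num = 10, p = 24, n = 16
num, p, n = (p, n, num)  # -> num = 24, p = 16, n = 10
num, p = (num + n, p - num)  # -> num = 34, p = -8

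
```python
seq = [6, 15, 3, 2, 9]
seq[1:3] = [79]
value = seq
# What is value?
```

Trace (tracking value):
seq = [6, 15, 3, 2, 9]  # -> seq = [6, 15, 3, 2, 9]
seq[1:3] = [79]  # -> seq = [6, 79, 2, 9]
value = seq  # -> value = [6, 79, 2, 9]

Answer: [6, 79, 2, 9]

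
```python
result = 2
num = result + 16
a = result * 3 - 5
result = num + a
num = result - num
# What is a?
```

Trace (tracking a):
result = 2  # -> result = 2
num = result + 16  # -> num = 18
a = result * 3 - 5  # -> a = 1
result = num + a  # -> result = 19
num = result - num  # -> num = 1

Answer: 1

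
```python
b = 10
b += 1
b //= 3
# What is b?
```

Trace (tracking b):
b = 10  # -> b = 10
b += 1  # -> b = 11
b //= 3  # -> b = 3

Answer: 3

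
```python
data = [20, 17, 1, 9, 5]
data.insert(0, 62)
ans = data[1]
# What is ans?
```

Trace (tracking ans):
data = [20, 17, 1, 9, 5]  # -> data = [20, 17, 1, 9, 5]
data.insert(0, 62)  # -> data = [62, 20, 17, 1, 9, 5]
ans = data[1]  # -> ans = 20

Answer: 20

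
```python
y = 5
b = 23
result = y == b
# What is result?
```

Trace (tracking result):
y = 5  # -> y = 5
b = 23  # -> b = 23
result = y == b  # -> result = False

Answer: False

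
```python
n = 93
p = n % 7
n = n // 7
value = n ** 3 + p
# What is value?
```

Answer: 2199

Derivation:
Trace (tracking value):
n = 93  # -> n = 93
p = n % 7  # -> p = 2
n = n // 7  # -> n = 13
value = n ** 3 + p  # -> value = 2199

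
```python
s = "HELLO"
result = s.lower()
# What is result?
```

Answer: 'hello'

Derivation:
Trace (tracking result):
s = 'HELLO'  # -> s = 'HELLO'
result = s.lower()  # -> result = 'hello'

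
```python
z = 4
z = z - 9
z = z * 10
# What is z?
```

Trace (tracking z):
z = 4  # -> z = 4
z = z - 9  # -> z = -5
z = z * 10  # -> z = -50

Answer: -50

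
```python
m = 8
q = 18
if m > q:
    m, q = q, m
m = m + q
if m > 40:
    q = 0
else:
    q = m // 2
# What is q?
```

Answer: 13

Derivation:
Trace (tracking q):
m = 8  # -> m = 8
q = 18  # -> q = 18
if m > q:  # condition is False
m = m + q  # -> m = 26
if m > 40:  # condition is False
else:
    q = m // 2  # -> q = 13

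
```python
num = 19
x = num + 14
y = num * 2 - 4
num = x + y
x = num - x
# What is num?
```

Trace (tracking num):
num = 19  # -> num = 19
x = num + 14  # -> x = 33
y = num * 2 - 4  # -> y = 34
num = x + y  # -> num = 67
x = num - x  # -> x = 34

Answer: 67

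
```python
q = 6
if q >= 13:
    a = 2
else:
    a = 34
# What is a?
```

Answer: 34

Derivation:
Trace (tracking a):
q = 6  # -> q = 6
if q >= 13:  # condition is False
else:
    a = 34  # -> a = 34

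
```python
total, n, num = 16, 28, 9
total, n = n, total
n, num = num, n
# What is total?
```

Trace (tracking total):
total, n, num = (16, 28, 9)  # -> total = 16, n = 28, num = 9
total, n = (n, total)  # -> total = 28, n = 16
n, num = (num, n)  # -> n = 9, num = 16

Answer: 28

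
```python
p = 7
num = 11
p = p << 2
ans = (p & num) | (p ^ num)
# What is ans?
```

Answer: 31

Derivation:
Trace (tracking ans):
p = 7  # -> p = 7
num = 11  # -> num = 11
p = p << 2  # -> p = 28
ans = p & num | p ^ num  # -> ans = 31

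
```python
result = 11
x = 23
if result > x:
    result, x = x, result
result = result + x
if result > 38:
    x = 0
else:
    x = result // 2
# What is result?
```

Answer: 34

Derivation:
Trace (tracking result):
result = 11  # -> result = 11
x = 23  # -> x = 23
if result > x:  # condition is False
result = result + x  # -> result = 34
if result > 38:  # condition is False
else:
    x = result // 2  # -> x = 17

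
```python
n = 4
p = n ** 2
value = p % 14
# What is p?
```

Answer: 16

Derivation:
Trace (tracking p):
n = 4  # -> n = 4
p = n ** 2  # -> p = 16
value = p % 14  # -> value = 2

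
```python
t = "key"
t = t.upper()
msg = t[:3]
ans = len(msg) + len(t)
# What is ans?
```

Answer: 6

Derivation:
Trace (tracking ans):
t = 'key'  # -> t = 'key'
t = t.upper()  # -> t = 'KEY'
msg = t[:3]  # -> msg = 'KEY'
ans = len(msg) + len(t)  # -> ans = 6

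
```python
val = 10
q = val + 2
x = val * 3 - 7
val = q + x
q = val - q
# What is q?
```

Answer: 23

Derivation:
Trace (tracking q):
val = 10  # -> val = 10
q = val + 2  # -> q = 12
x = val * 3 - 7  # -> x = 23
val = q + x  # -> val = 35
q = val - q  # -> q = 23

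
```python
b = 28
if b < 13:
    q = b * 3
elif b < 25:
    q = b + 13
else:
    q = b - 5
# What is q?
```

Answer: 23

Derivation:
Trace (tracking q):
b = 28  # -> b = 28
if b < 13:  # condition is False
elif b < 25:  # condition is False
else:
    q = b - 5  # -> q = 23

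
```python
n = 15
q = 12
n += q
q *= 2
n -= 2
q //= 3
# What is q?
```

Answer: 8

Derivation:
Trace (tracking q):
n = 15  # -> n = 15
q = 12  # -> q = 12
n += q  # -> n = 27
q *= 2  # -> q = 24
n -= 2  # -> n = 25
q //= 3  # -> q = 8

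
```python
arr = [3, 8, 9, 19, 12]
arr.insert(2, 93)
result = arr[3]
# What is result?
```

Answer: 9

Derivation:
Trace (tracking result):
arr = [3, 8, 9, 19, 12]  # -> arr = [3, 8, 9, 19, 12]
arr.insert(2, 93)  # -> arr = [3, 8, 93, 9, 19, 12]
result = arr[3]  # -> result = 9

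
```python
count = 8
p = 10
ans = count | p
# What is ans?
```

Answer: 10

Derivation:
Trace (tracking ans):
count = 8  # -> count = 8
p = 10  # -> p = 10
ans = count | p  # -> ans = 10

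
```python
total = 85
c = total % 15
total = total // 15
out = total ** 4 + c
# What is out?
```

Trace (tracking out):
total = 85  # -> total = 85
c = total % 15  # -> c = 10
total = total // 15  # -> total = 5
out = total ** 4 + c  # -> out = 635

Answer: 635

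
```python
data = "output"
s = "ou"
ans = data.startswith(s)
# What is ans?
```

Trace (tracking ans):
data = 'output'  # -> data = 'output'
s = 'ou'  # -> s = 'ou'
ans = data.startswith(s)  # -> ans = True

Answer: True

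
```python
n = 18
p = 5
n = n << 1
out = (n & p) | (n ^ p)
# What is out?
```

Answer: 37

Derivation:
Trace (tracking out):
n = 18  # -> n = 18
p = 5  # -> p = 5
n = n << 1  # -> n = 36
out = n & p | n ^ p  # -> out = 37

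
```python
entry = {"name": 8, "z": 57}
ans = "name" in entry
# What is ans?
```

Answer: True

Derivation:
Trace (tracking ans):
entry = {'name': 8, 'z': 57}  # -> entry = {'name': 8, 'z': 57}
ans = 'name' in entry  # -> ans = True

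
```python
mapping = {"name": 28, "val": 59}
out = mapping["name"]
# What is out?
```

Answer: 28

Derivation:
Trace (tracking out):
mapping = {'name': 28, 'val': 59}  # -> mapping = {'name': 28, 'val': 59}
out = mapping['name']  # -> out = 28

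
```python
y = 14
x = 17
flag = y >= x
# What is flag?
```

Answer: False

Derivation:
Trace (tracking flag):
y = 14  # -> y = 14
x = 17  # -> x = 17
flag = y >= x  # -> flag = False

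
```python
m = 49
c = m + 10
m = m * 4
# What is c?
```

Trace (tracking c):
m = 49  # -> m = 49
c = m + 10  # -> c = 59
m = m * 4  # -> m = 196

Answer: 59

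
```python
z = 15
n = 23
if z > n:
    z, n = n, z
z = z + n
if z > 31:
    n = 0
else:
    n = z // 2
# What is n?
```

Trace (tracking n):
z = 15  # -> z = 15
n = 23  # -> n = 23
if z > n:  # condition is False
z = z + n  # -> z = 38
if z > 31:  # condition is True
    n = 0  # -> n = 0

Answer: 0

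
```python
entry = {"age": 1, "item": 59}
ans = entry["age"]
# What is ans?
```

Answer: 1

Derivation:
Trace (tracking ans):
entry = {'age': 1, 'item': 59}  # -> entry = {'age': 1, 'item': 59}
ans = entry['age']  # -> ans = 1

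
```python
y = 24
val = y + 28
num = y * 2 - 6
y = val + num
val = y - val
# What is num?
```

Trace (tracking num):
y = 24  # -> y = 24
val = y + 28  # -> val = 52
num = y * 2 - 6  # -> num = 42
y = val + num  # -> y = 94
val = y - val  # -> val = 42

Answer: 42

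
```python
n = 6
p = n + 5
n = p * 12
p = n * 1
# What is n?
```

Trace (tracking n):
n = 6  # -> n = 6
p = n + 5  # -> p = 11
n = p * 12  # -> n = 132
p = n * 1  # -> p = 132

Answer: 132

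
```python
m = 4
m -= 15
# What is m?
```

Answer: -11

Derivation:
Trace (tracking m):
m = 4  # -> m = 4
m -= 15  # -> m = -11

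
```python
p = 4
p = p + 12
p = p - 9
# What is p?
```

Answer: 7

Derivation:
Trace (tracking p):
p = 4  # -> p = 4
p = p + 12  # -> p = 16
p = p - 9  # -> p = 7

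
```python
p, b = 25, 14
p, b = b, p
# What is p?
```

Trace (tracking p):
p, b = (25, 14)  # -> p = 25, b = 14
p, b = (b, p)  # -> p = 14, b = 25

Answer: 14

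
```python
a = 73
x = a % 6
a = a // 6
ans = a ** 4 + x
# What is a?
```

Answer: 12

Derivation:
Trace (tracking a):
a = 73  # -> a = 73
x = a % 6  # -> x = 1
a = a // 6  # -> a = 12
ans = a ** 4 + x  # -> ans = 20737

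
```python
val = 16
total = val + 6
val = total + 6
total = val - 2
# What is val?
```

Answer: 28

Derivation:
Trace (tracking val):
val = 16  # -> val = 16
total = val + 6  # -> total = 22
val = total + 6  # -> val = 28
total = val - 2  # -> total = 26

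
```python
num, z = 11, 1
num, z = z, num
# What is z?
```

Trace (tracking z):
num, z = (11, 1)  # -> num = 11, z = 1
num, z = (z, num)  # -> num = 1, z = 11

Answer: 11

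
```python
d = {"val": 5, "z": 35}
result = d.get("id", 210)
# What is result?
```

Answer: 210

Derivation:
Trace (tracking result):
d = {'val': 5, 'z': 35}  # -> d = {'val': 5, 'z': 35}
result = d.get('id', 210)  # -> result = 210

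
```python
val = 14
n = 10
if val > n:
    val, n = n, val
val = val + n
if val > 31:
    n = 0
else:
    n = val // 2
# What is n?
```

Trace (tracking n):
val = 14  # -> val = 14
n = 10  # -> n = 10
if val > n:  # condition is True
    val, n = (n, val)  # -> val = 10, n = 14
val = val + n  # -> val = 24
if val > 31:  # condition is False
else:
    n = val // 2  # -> n = 12

Answer: 12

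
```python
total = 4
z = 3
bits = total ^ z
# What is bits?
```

Answer: 7

Derivation:
Trace (tracking bits):
total = 4  # -> total = 4
z = 3  # -> z = 3
bits = total ^ z  # -> bits = 7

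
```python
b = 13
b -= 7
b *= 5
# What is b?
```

Trace (tracking b):
b = 13  # -> b = 13
b -= 7  # -> b = 6
b *= 5  # -> b = 30

Answer: 30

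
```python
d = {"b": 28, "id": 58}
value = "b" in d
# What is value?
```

Trace (tracking value):
d = {'b': 28, 'id': 58}  # -> d = {'b': 28, 'id': 58}
value = 'b' in d  # -> value = True

Answer: True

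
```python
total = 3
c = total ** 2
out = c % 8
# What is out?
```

Answer: 1

Derivation:
Trace (tracking out):
total = 3  # -> total = 3
c = total ** 2  # -> c = 9
out = c % 8  # -> out = 1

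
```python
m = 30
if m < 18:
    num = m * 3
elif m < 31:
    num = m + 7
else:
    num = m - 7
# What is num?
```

Trace (tracking num):
m = 30  # -> m = 30
if m < 18:  # condition is False
elif m < 31:  # condition is True
    num = m + 7  # -> num = 37

Answer: 37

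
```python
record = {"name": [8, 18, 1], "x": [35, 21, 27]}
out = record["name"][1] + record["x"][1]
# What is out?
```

Trace (tracking out):
record = {'name': [8, 18, 1], 'x': [35, 21, 27]}  # -> record = {'name': [8, 18, 1], 'x': [35, 21, 27]}
out = record['name'][1] + record['x'][1]  # -> out = 39

Answer: 39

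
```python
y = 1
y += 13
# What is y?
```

Trace (tracking y):
y = 1  # -> y = 1
y += 13  # -> y = 14

Answer: 14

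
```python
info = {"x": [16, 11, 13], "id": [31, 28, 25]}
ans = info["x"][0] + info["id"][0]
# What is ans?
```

Trace (tracking ans):
info = {'x': [16, 11, 13], 'id': [31, 28, 25]}  # -> info = {'x': [16, 11, 13], 'id': [31, 28, 25]}
ans = info['x'][0] + info['id'][0]  # -> ans = 47

Answer: 47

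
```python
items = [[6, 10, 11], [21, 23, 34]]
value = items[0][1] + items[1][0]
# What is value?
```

Trace (tracking value):
items = [[6, 10, 11], [21, 23, 34]]  # -> items = [[6, 10, 11], [21, 23, 34]]
value = items[0][1] + items[1][0]  # -> value = 31

Answer: 31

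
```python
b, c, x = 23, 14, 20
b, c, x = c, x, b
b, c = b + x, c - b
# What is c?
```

Answer: 6

Derivation:
Trace (tracking c):
b, c, x = (23, 14, 20)  # -> b = 23, c = 14, x = 20
b, c, x = (c, x, b)  # -> b = 14, c = 20, x = 23
b, c = (b + x, c - b)  # -> b = 37, c = 6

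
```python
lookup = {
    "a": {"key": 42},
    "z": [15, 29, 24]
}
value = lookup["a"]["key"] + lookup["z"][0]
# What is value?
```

Trace (tracking value):
lookup = {'a': {'key': 42}, 'z': [15, 29, 24]}  # -> lookup = {'a': {'key': 42}, 'z': [15, 29, 24]}
value = lookup['a']['key'] + lookup['z'][0]  # -> value = 57

Answer: 57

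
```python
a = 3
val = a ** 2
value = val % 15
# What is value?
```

Trace (tracking value):
a = 3  # -> a = 3
val = a ** 2  # -> val = 9
value = val % 15  # -> value = 9

Answer: 9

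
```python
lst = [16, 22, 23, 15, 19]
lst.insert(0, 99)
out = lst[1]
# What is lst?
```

Trace (tracking lst):
lst = [16, 22, 23, 15, 19]  # -> lst = [16, 22, 23, 15, 19]
lst.insert(0, 99)  # -> lst = [99, 16, 22, 23, 15, 19]
out = lst[1]  # -> out = 16

Answer: [99, 16, 22, 23, 15, 19]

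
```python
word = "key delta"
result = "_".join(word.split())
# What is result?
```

Trace (tracking result):
word = 'key delta'  # -> word = 'key delta'
result = '_'.join(word.split())  # -> result = 'key_delta'

Answer: 'key_delta'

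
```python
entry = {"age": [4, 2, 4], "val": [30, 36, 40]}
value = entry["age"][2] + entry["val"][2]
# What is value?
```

Trace (tracking value):
entry = {'age': [4, 2, 4], 'val': [30, 36, 40]}  # -> entry = {'age': [4, 2, 4], 'val': [30, 36, 40]}
value = entry['age'][2] + entry['val'][2]  # -> value = 44

Answer: 44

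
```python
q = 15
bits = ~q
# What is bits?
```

Trace (tracking bits):
q = 15  # -> q = 15
bits = ~q  # -> bits = -16

Answer: -16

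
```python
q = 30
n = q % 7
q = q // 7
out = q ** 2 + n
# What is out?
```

Answer: 18

Derivation:
Trace (tracking out):
q = 30  # -> q = 30
n = q % 7  # -> n = 2
q = q // 7  # -> q = 4
out = q ** 2 + n  # -> out = 18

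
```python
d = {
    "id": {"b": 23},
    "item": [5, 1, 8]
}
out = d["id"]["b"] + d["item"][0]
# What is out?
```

Trace (tracking out):
d = {'id': {'b': 23}, 'item': [5, 1, 8]}  # -> d = {'id': {'b': 23}, 'item': [5, 1, 8]}
out = d['id']['b'] + d['item'][0]  # -> out = 28

Answer: 28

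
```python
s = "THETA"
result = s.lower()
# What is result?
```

Answer: 'theta'

Derivation:
Trace (tracking result):
s = 'THETA'  # -> s = 'THETA'
result = s.lower()  # -> result = 'theta'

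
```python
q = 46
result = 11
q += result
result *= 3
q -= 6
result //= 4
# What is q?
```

Answer: 51

Derivation:
Trace (tracking q):
q = 46  # -> q = 46
result = 11  # -> result = 11
q += result  # -> q = 57
result *= 3  # -> result = 33
q -= 6  # -> q = 51
result //= 4  # -> result = 8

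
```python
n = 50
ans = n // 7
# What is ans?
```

Answer: 7

Derivation:
Trace (tracking ans):
n = 50  # -> n = 50
ans = n // 7  # -> ans = 7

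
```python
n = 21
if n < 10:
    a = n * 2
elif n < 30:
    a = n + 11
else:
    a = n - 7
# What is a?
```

Answer: 32

Derivation:
Trace (tracking a):
n = 21  # -> n = 21
if n < 10:  # condition is False
elif n < 30:  # condition is True
    a = n + 11  # -> a = 32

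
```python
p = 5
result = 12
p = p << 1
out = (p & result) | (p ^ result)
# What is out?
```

Answer: 14

Derivation:
Trace (tracking out):
p = 5  # -> p = 5
result = 12  # -> result = 12
p = p << 1  # -> p = 10
out = p & result | p ^ result  # -> out = 14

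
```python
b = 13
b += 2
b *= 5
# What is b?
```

Trace (tracking b):
b = 13  # -> b = 13
b += 2  # -> b = 15
b *= 5  # -> b = 75

Answer: 75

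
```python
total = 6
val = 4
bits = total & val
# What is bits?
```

Trace (tracking bits):
total = 6  # -> total = 6
val = 4  # -> val = 4
bits = total & val  # -> bits = 4

Answer: 4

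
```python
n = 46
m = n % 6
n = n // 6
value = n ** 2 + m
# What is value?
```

Answer: 53

Derivation:
Trace (tracking value):
n = 46  # -> n = 46
m = n % 6  # -> m = 4
n = n // 6  # -> n = 7
value = n ** 2 + m  # -> value = 53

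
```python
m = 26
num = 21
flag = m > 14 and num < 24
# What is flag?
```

Answer: True

Derivation:
Trace (tracking flag):
m = 26  # -> m = 26
num = 21  # -> num = 21
flag = m > 14 and num < 24  # -> flag = True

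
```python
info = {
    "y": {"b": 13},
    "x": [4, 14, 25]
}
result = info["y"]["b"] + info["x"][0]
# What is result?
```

Trace (tracking result):
info = {'y': {'b': 13}, 'x': [4, 14, 25]}  # -> info = {'y': {'b': 13}, 'x': [4, 14, 25]}
result = info['y']['b'] + info['x'][0]  # -> result = 17

Answer: 17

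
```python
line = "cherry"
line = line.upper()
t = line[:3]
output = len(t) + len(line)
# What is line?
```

Answer: 'CHERRY'

Derivation:
Trace (tracking line):
line = 'cherry'  # -> line = 'cherry'
line = line.upper()  # -> line = 'CHERRY'
t = line[:3]  # -> t = 'CHE'
output = len(t) + len(line)  # -> output = 9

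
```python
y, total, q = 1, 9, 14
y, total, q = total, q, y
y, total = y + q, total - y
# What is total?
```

Trace (tracking total):
y, total, q = (1, 9, 14)  # -> y = 1, total = 9, q = 14
y, total, q = (total, q, y)  # -> y = 9, total = 14, q = 1
y, total = (y + q, total - y)  # -> y = 10, total = 5

Answer: 5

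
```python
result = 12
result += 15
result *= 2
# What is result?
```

Trace (tracking result):
result = 12  # -> result = 12
result += 15  # -> result = 27
result *= 2  # -> result = 54

Answer: 54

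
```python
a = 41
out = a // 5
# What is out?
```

Answer: 8

Derivation:
Trace (tracking out):
a = 41  # -> a = 41
out = a // 5  # -> out = 8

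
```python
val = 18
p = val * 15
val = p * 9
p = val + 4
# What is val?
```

Answer: 2430

Derivation:
Trace (tracking val):
val = 18  # -> val = 18
p = val * 15  # -> p = 270
val = p * 9  # -> val = 2430
p = val + 4  # -> p = 2434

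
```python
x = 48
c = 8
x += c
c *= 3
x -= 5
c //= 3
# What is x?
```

Trace (tracking x):
x = 48  # -> x = 48
c = 8  # -> c = 8
x += c  # -> x = 56
c *= 3  # -> c = 24
x -= 5  # -> x = 51
c //= 3  # -> c = 8

Answer: 51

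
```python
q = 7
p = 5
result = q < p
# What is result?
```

Answer: False

Derivation:
Trace (tracking result):
q = 7  # -> q = 7
p = 5  # -> p = 5
result = q < p  # -> result = False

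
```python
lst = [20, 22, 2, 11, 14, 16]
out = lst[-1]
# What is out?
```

Answer: 16

Derivation:
Trace (tracking out):
lst = [20, 22, 2, 11, 14, 16]  # -> lst = [20, 22, 2, 11, 14, 16]
out = lst[-1]  # -> out = 16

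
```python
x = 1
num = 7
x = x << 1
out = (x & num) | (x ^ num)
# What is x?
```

Answer: 2

Derivation:
Trace (tracking x):
x = 1  # -> x = 1
num = 7  # -> num = 7
x = x << 1  # -> x = 2
out = x & num | x ^ num  # -> out = 7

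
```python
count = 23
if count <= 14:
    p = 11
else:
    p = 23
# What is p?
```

Answer: 23

Derivation:
Trace (tracking p):
count = 23  # -> count = 23
if count <= 14:  # condition is False
else:
    p = 23  # -> p = 23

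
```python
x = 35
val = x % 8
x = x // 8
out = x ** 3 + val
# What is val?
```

Answer: 3

Derivation:
Trace (tracking val):
x = 35  # -> x = 35
val = x % 8  # -> val = 3
x = x // 8  # -> x = 4
out = x ** 3 + val  # -> out = 67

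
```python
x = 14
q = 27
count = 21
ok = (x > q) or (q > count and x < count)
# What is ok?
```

Trace (tracking ok):
x = 14  # -> x = 14
q = 27  # -> q = 27
count = 21  # -> count = 21
ok = x > q or (q > count and x < count)  # -> ok = True

Answer: True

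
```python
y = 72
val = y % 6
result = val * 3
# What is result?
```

Trace (tracking result):
y = 72  # -> y = 72
val = y % 6  # -> val = 0
result = val * 3  # -> result = 0

Answer: 0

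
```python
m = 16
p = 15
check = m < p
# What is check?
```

Answer: False

Derivation:
Trace (tracking check):
m = 16  # -> m = 16
p = 15  # -> p = 15
check = m < p  # -> check = False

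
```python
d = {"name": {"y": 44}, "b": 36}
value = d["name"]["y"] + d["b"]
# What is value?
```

Trace (tracking value):
d = {'name': {'y': 44}, 'b': 36}  # -> d = {'name': {'y': 44}, 'b': 36}
value = d['name']['y'] + d['b']  # -> value = 80

Answer: 80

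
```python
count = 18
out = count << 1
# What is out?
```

Trace (tracking out):
count = 18  # -> count = 18
out = count << 1  # -> out = 36

Answer: 36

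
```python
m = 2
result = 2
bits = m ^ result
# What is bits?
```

Answer: 0

Derivation:
Trace (tracking bits):
m = 2  # -> m = 2
result = 2  # -> result = 2
bits = m ^ result  # -> bits = 0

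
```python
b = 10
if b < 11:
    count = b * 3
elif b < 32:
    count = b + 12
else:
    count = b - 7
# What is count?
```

Trace (tracking count):
b = 10  # -> b = 10
if b < 11:  # condition is True
    count = b * 3  # -> count = 30

Answer: 30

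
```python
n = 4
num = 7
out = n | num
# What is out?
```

Answer: 7

Derivation:
Trace (tracking out):
n = 4  # -> n = 4
num = 7  # -> num = 7
out = n | num  # -> out = 7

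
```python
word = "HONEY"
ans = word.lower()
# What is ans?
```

Answer: 'honey'

Derivation:
Trace (tracking ans):
word = 'HONEY'  # -> word = 'HONEY'
ans = word.lower()  # -> ans = 'honey'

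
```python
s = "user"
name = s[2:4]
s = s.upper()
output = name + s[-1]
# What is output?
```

Answer: 'erR'

Derivation:
Trace (tracking output):
s = 'user'  # -> s = 'user'
name = s[2:4]  # -> name = 'er'
s = s.upper()  # -> s = 'USER'
output = name + s[-1]  # -> output = 'erR'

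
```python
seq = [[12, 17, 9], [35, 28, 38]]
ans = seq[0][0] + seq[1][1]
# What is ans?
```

Trace (tracking ans):
seq = [[12, 17, 9], [35, 28, 38]]  # -> seq = [[12, 17, 9], [35, 28, 38]]
ans = seq[0][0] + seq[1][1]  # -> ans = 40

Answer: 40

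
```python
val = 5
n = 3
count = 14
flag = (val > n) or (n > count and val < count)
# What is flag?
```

Trace (tracking flag):
val = 5  # -> val = 5
n = 3  # -> n = 3
count = 14  # -> count = 14
flag = val > n or (n > count and val < count)  # -> flag = True

Answer: True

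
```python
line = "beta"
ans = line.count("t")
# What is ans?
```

Trace (tracking ans):
line = 'beta'  # -> line = 'beta'
ans = line.count('t')  # -> ans = 1

Answer: 1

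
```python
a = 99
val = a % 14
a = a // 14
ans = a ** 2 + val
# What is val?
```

Trace (tracking val):
a = 99  # -> a = 99
val = a % 14  # -> val = 1
a = a // 14  # -> a = 7
ans = a ** 2 + val  # -> ans = 50

Answer: 1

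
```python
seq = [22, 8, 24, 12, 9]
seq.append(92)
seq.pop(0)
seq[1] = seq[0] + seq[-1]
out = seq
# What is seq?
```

Answer: [8, 100, 12, 9, 92]

Derivation:
Trace (tracking seq):
seq = [22, 8, 24, 12, 9]  # -> seq = [22, 8, 24, 12, 9]
seq.append(92)  # -> seq = [22, 8, 24, 12, 9, 92]
seq.pop(0)  # -> seq = [8, 24, 12, 9, 92]
seq[1] = seq[0] + seq[-1]  # -> seq = [8, 100, 12, 9, 92]
out = seq  # -> out = [8, 100, 12, 9, 92]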